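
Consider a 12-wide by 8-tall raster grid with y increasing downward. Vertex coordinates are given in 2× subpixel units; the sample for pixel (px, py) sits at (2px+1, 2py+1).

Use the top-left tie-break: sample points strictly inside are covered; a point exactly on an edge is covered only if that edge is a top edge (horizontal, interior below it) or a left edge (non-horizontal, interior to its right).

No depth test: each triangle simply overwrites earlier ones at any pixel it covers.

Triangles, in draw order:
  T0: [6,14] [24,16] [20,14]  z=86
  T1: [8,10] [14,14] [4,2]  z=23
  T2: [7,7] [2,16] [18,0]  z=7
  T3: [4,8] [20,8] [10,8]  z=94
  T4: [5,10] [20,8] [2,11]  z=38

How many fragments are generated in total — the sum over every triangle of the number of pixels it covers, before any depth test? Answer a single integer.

T0:
  2·area = 28  (B↔C swapped to make it positive)
  edge (6, 14)→(20, 14): d=(14,0) top-left  bias=+0
  edge (20, 14)→(24, 16): d=(4,2) right/bottom  bias=-1
  edge (24, 16)→(6, 14): d=(-18,-2) top-left  bias=+0
    (7,7)@(15, 15): e=[14,14,0] → X  [on edge]
    (8,7)@(17, 15): e=[14,10,4] → X
    (9,7)@(19, 15): e=[14,6,8] → X
    (10,7)@(21, 15): e=[14,2,12] → X
    (11,7)@(23, 15): e=[14,-2,16] → .
  covered (4 px):
    . . . . . . . . . . . .
    . . . . . . . . . . . .
    . . . . . . . . . . . .
    . . . . . . . . . . . .
    . . . . . . . . . . . .
    . . . . . . . . . . . .
    . . . . . . . . . . . .
    . . . . . . . X X X X .
T1:
  2·area = 32  (B↔C swapped to make it positive)
  edge (8, 10)→(4, 2): d=(-4,-8) top-left  bias=+0
  edge (4, 2)→(14, 14): d=(10,12) right/bottom  bias=-1
  edge (14, 14)→(8, 10): d=(-6,-4) top-left  bias=+0
    (3,3)@(7, 7): e=[4,14,14] → X
    (4,3)@(9, 7): e=[20,-10,22] → .
    (3,4)@(7, 9): e=[-4,34,2] → .
    (4,4)@(9, 9): e=[12,10,10] → X
    (5,4)@(11, 9): e=[28,-14,18] → .
    (4,5)@(9, 11): e=[4,30,-2] → .
    (5,5)@(11, 11): e=[20,6,6] → X
    (6,5)@(13, 11): e=[36,-18,14] → .
    (5,6)@(11, 13): e=[12,26,-6] → .
    (6,6)@(13, 13): e=[28,2,2] → X
    (7,6)@(15, 13): e=[44,-22,10] → .
    (6,7)@(13, 15): e=[20,22,-10] → .
  covered (4 px):
    . . . . . . . . . . . .
    . . . . . . . . . . . .
    . . . . . . . . . . . .
    . . . X . . . . . . . .
    . . . . X . . . . . . .
    . . . . . X . . . . . .
    . . . . . . X . . . . .
    . . . . . . . . . . . .
T2:
  2·area = 64  (B↔C swapped to make it positive)
  edge (7, 7)→(18, 0): d=(11,-7) top-left  bias=+0
  edge (18, 0)→(2, 16): d=(-16,16) right/bottom  bias=-1
  edge (2, 16)→(7, 7): d=(5,-9) top-left  bias=+0
    (8,0)@(17, 1): e=[4,0,60] → .  [on edge]
    (7,1)@(15, 3): e=[12,0,52] → .  [on edge]
    (5,2)@(11, 5): e=[6,32,26] → X
    (6,2)@(13, 5): e=[20,0,44] → .  [on edge]
    (3,3)@(7, 7): e=[0,64,0] → X  [on edge]
    (4,3)@(9, 7): e=[14,32,18] → X
    (5,3)@(11, 7): e=[28,0,36] → .  [on edge]
    (3,4)@(7, 9): e=[22,32,10] → X
    (4,4)@(9, 9): e=[36,0,28] → .  [on edge]
    (2,5)@(5, 11): e=[30,32,2] → X
    (3,5)@(7, 11): e=[44,0,20] → .  [on edge]
    (2,6)@(5, 13): e=[52,0,12] → .  [on edge]
    (1,7)@(3, 15): e=[60,0,4] → .  [on edge]
  covered (5 px):
    . . . . . . . . . . . .
    . . . . . . . . . . . .
    . . . . . X . . . . . .
    . . . X X . . . . . . .
    . . . X . . . . . . . .
    . . X . . . . . . . . .
    . . . . . . . . . . . .
    . . . . . . . . . . . .
T3:
  degenerate (2·area = 0) — covers nothing
T4:
  2·area = 9
  edge (5, 10)→(20, 8): d=(15,-2) top-left  bias=+0
  edge (20, 8)→(2, 11): d=(-18,3) right/bottom  bias=-1
  edge (2, 11)→(5, 10): d=(3,-1) top-left  bias=+0
    (6,4)@(13, 9): e=[1,3,5] → X
    (7,4)@(15, 9): e=[5,-3,7] → .
    (6,5)@(13, 11): e=[31,-33,11] → .
  covered (1 px):
    . . . . . . . . . . . .
    . . . . . . . . . . . .
    . . . . . . . . . . . .
    . . . . . . . . . . . .
    . . . . . . X . . . . .
    . . . . . . . . . . . .
    . . . . . . . . . . . .
    . . . . . . . . . . . .

Final: 14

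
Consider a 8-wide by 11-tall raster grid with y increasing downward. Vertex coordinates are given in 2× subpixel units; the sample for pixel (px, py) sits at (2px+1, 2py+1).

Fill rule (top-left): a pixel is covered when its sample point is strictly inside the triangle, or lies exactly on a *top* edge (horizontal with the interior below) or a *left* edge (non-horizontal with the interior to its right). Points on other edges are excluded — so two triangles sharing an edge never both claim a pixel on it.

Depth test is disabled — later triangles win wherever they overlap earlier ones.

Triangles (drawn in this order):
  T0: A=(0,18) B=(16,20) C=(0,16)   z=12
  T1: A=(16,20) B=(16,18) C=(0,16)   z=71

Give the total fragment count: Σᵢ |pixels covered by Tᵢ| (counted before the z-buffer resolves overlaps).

T0:
  2·area = 32  (B↔C swapped to make it positive)
  edge (0, 18)→(0, 16): d=(0,-2) top-left  bias=+0
  edge (0, 16)→(16, 20): d=(16,4) right/bottom  bias=-1
  edge (16, 20)→(0, 18): d=(-16,-2) top-left  bias=+0
    (0,8)@(1, 17): e=[2,12,18] → X
    (1,8)@(3, 17): e=[6,4,22] → X
    (2,8)@(5, 17): e=[10,-4,26] → .
    (0,9)@(1, 19): e=[2,44,-14] → .
    (1,9)@(3, 19): e=[6,36,-10] → .
    (4,9)@(9, 19): e=[18,12,2] → X
    (5,9)@(11, 19): e=[22,4,6] → X
    (6,9)@(13, 19): e=[26,-4,10] → .
    (4,10)@(9, 21): e=[18,44,-30] → .
    (5,10)@(11, 21): e=[22,36,-26] → .
  covered (4 px):
    . . . . . . . .
    . . . . . . . .
    . . . . . . . .
    . . . . . . . .
    . . . . . . . .
    . . . . . . . .
    . . . . . . . .
    . . . . . . . .
    X X . . . . . .
    . . . . X X . .
    . . . . . . . .
T1:
  2·area = 32  (B↔C swapped to make it positive)
  edge (16, 20)→(0, 16): d=(-16,-4) top-left  bias=+0
  edge (0, 16)→(16, 18): d=(16,2) right/bottom  bias=-1
  edge (16, 18)→(16, 20): d=(0,2) right/bottom  bias=-1
    (2,8)@(5, 17): e=[4,6,22] → X
    (3,8)@(7, 17): e=[12,2,18] → X
    (4,8)@(9, 17): e=[20,-2,14] → .
    (2,9)@(5, 19): e=[-28,38,22] → .
    (3,9)@(7, 19): e=[-20,34,18] → .
    (6,9)@(13, 19): e=[4,22,6] → X
    (7,9)@(15, 19): e=[12,18,2] → X
    (6,10)@(13, 21): e=[-28,54,6] → .
    (7,10)@(15, 21): e=[-20,50,2] → .
  covered (4 px):
    . . . . . . . .
    . . . . . . . .
    . . . . . . . .
    . . . . . . . .
    . . . . . . . .
    . . . . . . . .
    . . . . . . . .
    . . . . . . . .
    . . X X . . . .
    . . . . . . X X
    . . . . . . . .

Result: 8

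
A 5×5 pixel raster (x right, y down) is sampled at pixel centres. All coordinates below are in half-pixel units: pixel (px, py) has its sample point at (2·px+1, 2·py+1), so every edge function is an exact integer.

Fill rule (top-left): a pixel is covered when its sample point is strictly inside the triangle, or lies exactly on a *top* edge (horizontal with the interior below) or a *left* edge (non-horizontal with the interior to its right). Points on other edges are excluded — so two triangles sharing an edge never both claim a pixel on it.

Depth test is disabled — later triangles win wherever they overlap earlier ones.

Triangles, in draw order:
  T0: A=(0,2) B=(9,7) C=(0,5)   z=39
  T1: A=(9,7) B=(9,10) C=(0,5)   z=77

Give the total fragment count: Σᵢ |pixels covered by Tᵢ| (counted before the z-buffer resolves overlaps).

T0:
  2·area = 27
  edge (0, 2)→(9, 7): d=(9,5) right/bottom  bias=-1
  edge (9, 7)→(0, 5): d=(-9,-2) top-left  bias=+0
  edge (0, 5)→(0, 2): d=(0,-3) top-left  bias=+0
    (0,1)@(1, 3): e=[4,20,3] → █
    (1,1)@(3, 3): e=[-6,24,9] → ·
    (0,2)@(1, 5): e=[22,2,3] → █
    (1,2)@(3, 5): e=[12,6,9] → █
    (2,2)@(5, 5): e=[2,10,15] → █
    (3,2)@(7, 5): e=[-8,14,21] → ·
    (0,3)@(1, 7): e=[40,-16,3] → ·
    (1,3)@(3, 7): e=[30,-12,9] → ·
    (2,3)@(5, 7): e=[20,-8,15] → ·
    (4,3)@(9, 7): e=[0,0,27] → ·  [on edge]
  covered (4 px):
    · · · · ·
    █ · · · ·
    █ █ █ · ·
    · · · · ·
    · · · · ·
T1:
  2·area = 27
  edge (9, 7)→(9, 10): d=(0,3) right/bottom  bias=-1
  edge (9, 10)→(0, 5): d=(-9,-5) top-left  bias=+0
  edge (0, 5)→(9, 7): d=(9,2) right/bottom  bias=-1
    (4,0)@(9, 1): e=[0,81,-54] → ·  [on edge]
    (4,1)@(9, 3): e=[0,63,-36] → ·  [on edge]
    (4,2)@(9, 5): e=[0,45,-18] → ·  [on edge]
    (2,3)@(5, 7): e=[12,7,8] → █
    (3,3)@(7, 7): e=[6,17,4] → █
    (4,3)@(9, 7): e=[0,27,0] → ·  [on edge]
    (2,4)@(5, 9): e=[12,-11,26] → ·
    (3,4)@(7, 9): e=[6,-1,22] → ·
    (4,4)@(9, 9): e=[0,9,18] → ·  [on edge]
  covered (2 px):
    · · · · ·
    · · · · ·
    · · · · ·
    · · █ █ ·
    · · · · ·

Answer: 6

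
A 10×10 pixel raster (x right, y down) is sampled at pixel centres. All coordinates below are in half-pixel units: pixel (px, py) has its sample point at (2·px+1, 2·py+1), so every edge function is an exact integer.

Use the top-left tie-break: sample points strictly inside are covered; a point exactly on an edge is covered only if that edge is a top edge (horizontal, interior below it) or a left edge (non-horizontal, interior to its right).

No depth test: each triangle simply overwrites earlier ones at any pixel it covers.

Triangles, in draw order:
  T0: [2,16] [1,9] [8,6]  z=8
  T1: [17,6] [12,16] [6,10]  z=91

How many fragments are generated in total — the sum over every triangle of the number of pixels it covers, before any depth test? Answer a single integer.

T0:
  2·area = 52
  edge (2, 16)→(1, 9): d=(-1,-7) top-left  bias=+0
  edge (1, 9)→(8, 6): d=(7,-3) top-left  bias=+0
  edge (8, 6)→(2, 16): d=(-6,10) right/bottom  bias=-1
    (5,0)@(11, 1): e=[78,-26,0] → .  [on edge]
    (7,1)@(15, 3): e=[104,0,-52] → .  [on edge]
    (3,3)@(7, 7): e=[44,4,4] → X
    (4,3)@(9, 7): e=[58,10,-16] → .
    (0,4)@(1, 9): e=[0,0,52] → X  [on edge]
    (1,4)@(3, 9): e=[14,6,32] → X
    (2,4)@(5, 9): e=[28,12,12] → X
    (3,4)@(7, 9): e=[42,18,-8] → .
    (0,5)@(1, 11): e=[-2,14,40] → .
    (1,5)@(3, 11): e=[12,20,20] → X
    (2,5)@(5, 11): e=[26,26,0] → .  [on edge]
    (1,6)@(3, 13): e=[10,34,8] → X
  covered (6 px):
    . . . . . . . . . .
    . . . . . . . . . .
    . . . . . . . . . .
    . . . X . . . . . .
    X X X . . . . . . .
    . X . . . . . . . .
    . X . . . . . . . .
    . . . . . . . . . .
    . . . . . . . . . .
    . . . . . . . . . .
T1:
  2·area = 90
  edge (17, 6)→(12, 16): d=(-5,10) right/bottom  bias=-1
  edge (12, 16)→(6, 10): d=(-6,-6) top-left  bias=+0
  edge (6, 10)→(17, 6): d=(11,-4) top-left  bias=+0
    (0,2)@(1, 5): e=[165,0,-75] → .  [on edge]
    (1,3)@(3, 7): e=[135,0,-45] → .  [on edge]
    (7,3)@(15, 7): e=[15,72,3] → X
    (8,3)@(17, 7): e=[-5,84,11] → .
    (2,4)@(5, 9): e=[105,0,-15] → .  [on edge]
    (4,4)@(9, 9): e=[65,24,1] → X
    (5,4)@(11, 9): e=[45,36,9] → X
    (6,4)@(13, 9): e=[25,48,17] → X
    (8,4)@(17, 9): e=[-15,72,33] → .
    (3,5)@(7, 11): e=[75,0,15] → X  [on edge]
    (7,5)@(15, 11): e=[-5,48,47] → .
    (3,6)@(7, 13): e=[65,-12,37] → .
    (4,6)@(9, 13): e=[45,0,45] → X  [on edge]
    (5,7)@(11, 15): e=[15,0,75] → X  [on edge]
    (6,8)@(13, 17): e=[-15,0,105] → .  [on edge]
    (7,9)@(15, 19): e=[-45,0,135] → .  [on edge]
  covered (13 px):
    . . . . . . . . . .
    . . . . . . . . . .
    . . . . . . . . . .
    . . . . . . . X . .
    . . . . X X X X . .
    . . . X X X X . . .
    . . . . X X X . . .
    . . . . . X . . . .
    . . . . . . . . . .
    . . . . . . . . . .

Answer: 19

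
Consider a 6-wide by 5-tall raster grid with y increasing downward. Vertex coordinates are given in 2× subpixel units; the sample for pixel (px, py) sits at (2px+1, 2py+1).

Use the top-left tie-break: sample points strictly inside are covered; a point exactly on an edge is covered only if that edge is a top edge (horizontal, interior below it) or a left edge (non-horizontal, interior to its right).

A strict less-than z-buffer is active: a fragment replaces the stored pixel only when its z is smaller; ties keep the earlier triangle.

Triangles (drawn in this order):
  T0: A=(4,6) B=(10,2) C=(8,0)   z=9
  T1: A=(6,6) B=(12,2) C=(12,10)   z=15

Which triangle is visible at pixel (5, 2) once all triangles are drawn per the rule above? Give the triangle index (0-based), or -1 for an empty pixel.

T0:
  2·area = 20  (B↔C swapped to make it positive)
  edge (4, 6)→(8, 0): d=(4,-6) top-left  bias=+0
  edge (8, 0)→(10, 2): d=(2,2) right/bottom  bias=-1
  edge (10, 2)→(4, 6): d=(-6,4) right/bottom  bias=-1
    (4,0)@(9, 1): e=[10,0,10] → .  [on edge]
    (3,1)@(7, 3): e=[6,8,6] → X
    (4,1)@(9, 3): e=[18,4,-2] → .
    (5,1)@(11, 3): e=[30,0,-10] → .  [on edge]
    (2,2)@(5, 5): e=[2,16,2] → X
    (3,2)@(7, 5): e=[14,12,-6] → .
    (2,3)@(5, 7): e=[10,20,-10] → .
  covered (2 px):
    . . . . . .
    . . . X . .
    . . X . . .
    . . . . . .
    . . . . . .
T1:
  2·area = 48
  edge (6, 6)→(12, 2): d=(6,-4) top-left  bias=+0
  edge (12, 2)→(12, 10): d=(0,8) right/bottom  bias=-1
  edge (12, 10)→(6, 6): d=(-6,-4) top-left  bias=+0
    (5,1)@(11, 3): e=[2,8,38] → X
    (4,2)@(9, 5): e=[6,24,18] → X
    (4,3)@(9, 7): e=[18,24,6] → X
    (4,4)@(9, 9): e=[30,24,-6] → .
    (5,4)@(11, 9): e=[38,8,2] → X
  covered (6 px):
    . . . . . .
    . . . . . X
    . . . . X X
    . . . . X X
    . . . . . X

Z-buffer (winner per pixel, '.' = empty):
  . . . . . .
  . . . 0 . 1
  . . 0 . 1 1
  . . . . 1 1
  . . . . . 1

Result: 1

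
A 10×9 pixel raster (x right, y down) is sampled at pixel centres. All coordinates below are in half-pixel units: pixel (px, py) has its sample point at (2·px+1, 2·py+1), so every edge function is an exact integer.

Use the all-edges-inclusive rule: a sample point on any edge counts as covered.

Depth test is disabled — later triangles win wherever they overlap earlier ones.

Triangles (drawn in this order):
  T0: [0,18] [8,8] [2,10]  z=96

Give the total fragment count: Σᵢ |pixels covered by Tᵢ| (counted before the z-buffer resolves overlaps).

T0:
  2·area = 44  (B↔C swapped to make it positive)
  edge (0, 18)→(2, 10): d=(2,-8) inclusive
  edge (2, 10)→(8, 8): d=(6,-2) inclusive
  edge (8, 8)→(0, 18): d=(-8,10) inclusive
    (8,2)@(17, 5): e=[110,0,-66] → ·  [on edge]
    (5,3)@(11, 7): e=[66,0,-22] → ·  [on edge]
    (2,4)@(5, 9): e=[22,0,22] → #  [on edge]
    (3,4)@(7, 9): e=[38,4,2] → #
    (4,4)@(9, 9): e=[54,8,-18] → ·
    (1,5)@(3, 11): e=[10,8,26] → #
    (3,5)@(7, 11): e=[42,16,-14] → ·
    (1,6)@(3, 13): e=[14,20,10] → #
    (2,6)@(5, 13): e=[30,24,-10] → ·
    (0,7)@(1, 15): e=[2,28,14] → #
    (1,7)@(3, 15): e=[18,32,-6] → ·
    (0,8)@(1, 17): e=[6,40,-2] → ·
  covered (6 px):
    · · · · · · · · · ·
    · · · · · · · · · ·
    · · · · · · · · · ·
    · · · · · · · · · ·
    · · # # · · · · · ·
    · # # · · · · · · ·
    · # · · · · · · · ·
    # · · · · · · · · ·
    · · · · · · · · · ·

Final: 6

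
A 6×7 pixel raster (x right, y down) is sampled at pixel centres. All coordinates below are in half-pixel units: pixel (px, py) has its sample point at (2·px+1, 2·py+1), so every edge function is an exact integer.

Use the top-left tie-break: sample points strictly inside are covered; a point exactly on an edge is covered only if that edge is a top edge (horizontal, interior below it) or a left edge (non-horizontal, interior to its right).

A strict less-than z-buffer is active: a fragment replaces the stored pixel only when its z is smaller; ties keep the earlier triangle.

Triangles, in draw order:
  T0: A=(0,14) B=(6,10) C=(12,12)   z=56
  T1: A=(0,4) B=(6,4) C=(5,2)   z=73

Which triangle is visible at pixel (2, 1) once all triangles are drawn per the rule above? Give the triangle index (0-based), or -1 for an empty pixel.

T0:
  2·area = 36
  edge (0, 14)→(6, 10): d=(6,-4) top-left  bias=+0
  edge (6, 10)→(12, 12): d=(6,2) right/bottom  bias=-1
  edge (12, 12)→(0, 14): d=(-12,2) right/bottom  bias=-1
    (1,4)@(3, 9): e=[-18,0,54] → ·  [on edge]
    (2,5)@(5, 11): e=[2,8,26] → █
    (3,5)@(7, 11): e=[10,4,22] → █
    (4,5)@(9, 11): e=[18,0,18] → ·  [on edge]
    (1,6)@(3, 13): e=[6,24,6] → █
    (3,6)@(7, 13): e=[22,16,-2] → ·
  covered (4 px):
    · · · · · ·
    · · · · · ·
    · · · · · ·
    · · · · · ·
    · · · · · ·
    · · █ █ · ·
    · █ █ · · ·
T1:
  2·area = 12  (B↔C swapped to make it positive)
  edge (0, 4)→(5, 2): d=(5,-2) top-left  bias=+0
  edge (5, 2)→(6, 4): d=(1,2) right/bottom  bias=-1
  edge (6, 4)→(0, 4): d=(-6,0) right/bottom  bias=-1
    (1,1)@(3, 3): e=[1,5,6] → █
    (2,1)@(5, 3): e=[5,1,6] → █
    (3,1)@(7, 3): e=[9,-3,6] → ·
    (1,2)@(3, 5): e=[11,7,-6] → ·
    (2,2)@(5, 5): e=[15,3,-6] → ·
  covered (2 px):
    · · · · · ·
    · █ █ · · ·
    · · · · · ·
    · · · · · ·
    · · · · · ·
    · · · · · ·
    · · · · · ·

Z-buffer (winner per pixel, '.' = empty):
  . . . . . .
  . 1 1 . . .
  . . . . . .
  . . . . . .
  . . . . . .
  . . 0 0 . .
  . 0 0 . . .

Final: 1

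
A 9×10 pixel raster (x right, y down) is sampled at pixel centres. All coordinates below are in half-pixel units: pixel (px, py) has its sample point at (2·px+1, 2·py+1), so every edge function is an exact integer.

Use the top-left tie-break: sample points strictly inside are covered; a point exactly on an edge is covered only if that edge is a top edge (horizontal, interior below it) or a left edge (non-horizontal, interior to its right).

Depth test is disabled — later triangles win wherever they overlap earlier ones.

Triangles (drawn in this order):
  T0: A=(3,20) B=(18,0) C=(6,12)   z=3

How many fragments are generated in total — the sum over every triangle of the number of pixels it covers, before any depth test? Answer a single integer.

T0:
  2·area = 60  (B↔C swapped to make it positive)
  edge (3, 20)→(6, 12): d=(3,-8) top-left  bias=+0
  edge (6, 12)→(18, 0): d=(12,-12) top-left  bias=+0
  edge (18, 0)→(3, 20): d=(-15,20) right/bottom  bias=-1
    (8,0)@(17, 1): e=[55,0,5] → █  [on edge]
    (7,1)@(15, 3): e=[45,0,15] → █  [on edge]
    (8,1)@(17, 3): e=[61,24,-25] → ·
    (6,2)@(13, 5): e=[35,0,25] → █  [on edge]
    (7,2)@(15, 5): e=[51,24,-15] → ·
    (5,3)@(11, 7): e=[25,0,35] → █  [on edge]
    (6,3)@(13, 7): e=[41,24,-5] → ·
    (4,4)@(9, 9): e=[15,0,45] → █  [on edge]
    (6,4)@(13, 9): e=[47,48,-35] → ·
    (3,5)@(7, 11): e=[5,0,55] → █  [on edge]
    (5,5)@(11, 11): e=[37,48,-25] → ·
    (2,6)@(5, 13): e=[-5,0,65] → ·  [on edge]
    (1,7)@(3, 15): e=[-15,0,75] → ·  [on edge]
    (0,8)@(1, 17): e=[-25,0,85] → ·  [on edge]
  covered (11 px):
    · · · · · · · · █
    · · · · · · · █ ·
    · · · · · · █ · ·
    · · · · · █ · · ·
    · · · · █ █ · · ·
    · · · █ █ · · · ·
    · · · █ · · · · ·
    · · █ · · · · · ·
    · · █ · · · · · ·
    · · · · · · · · ·

Result: 11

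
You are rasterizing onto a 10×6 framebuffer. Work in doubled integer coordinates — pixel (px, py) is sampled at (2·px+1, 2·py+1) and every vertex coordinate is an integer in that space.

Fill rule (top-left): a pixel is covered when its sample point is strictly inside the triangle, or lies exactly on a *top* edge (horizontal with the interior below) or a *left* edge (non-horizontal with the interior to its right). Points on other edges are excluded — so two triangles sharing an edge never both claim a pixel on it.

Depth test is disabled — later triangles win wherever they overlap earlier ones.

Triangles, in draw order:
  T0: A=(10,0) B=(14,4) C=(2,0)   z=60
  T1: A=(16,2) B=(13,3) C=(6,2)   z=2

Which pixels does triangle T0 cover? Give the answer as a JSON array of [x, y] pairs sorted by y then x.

T0:
  2·area = 32
  edge (10, 0)→(14, 4): d=(4,4) right/bottom  bias=-1
  edge (14, 4)→(2, 0): d=(-12,-4) top-left  bias=+0
  edge (2, 0)→(10, 0): d=(8,0) top-left  bias=+0
    (2,0)@(5, 1): e=[24,0,8] → X  [on edge]
    (3,0)@(7, 1): e=[16,8,8] → X
    (4,0)@(9, 1): e=[8,16,8] → X
    (5,0)@(11, 1): e=[0,24,8] → .  [on edge]
    (2,1)@(5, 3): e=[32,-24,24] → .
    (3,1)@(7, 3): e=[24,-16,24] → .
    (4,1)@(9, 3): e=[16,-8,24] → .
    (5,1)@(11, 3): e=[8,0,24] → X  [on edge]
    (6,1)@(13, 3): e=[0,8,24] → .  [on edge]
    (5,2)@(11, 5): e=[16,-24,40] → .
    (7,2)@(15, 5): e=[0,-8,40] → .  [on edge]
    (8,2)@(17, 5): e=[-8,0,40] → .  [on edge]
    (8,3)@(17, 7): e=[0,-24,56] → .  [on edge]
    (9,4)@(19, 9): e=[0,-40,72] → .  [on edge]
  covered (4 px):
    . . X X X . . . . .
    . . . . . X . . . .
    . . . . . . . . . .
    . . . . . . . . . .
    . . . . . . . . . .
    . . . . . . . . . .
T1:
  2·area = 10
  edge (16, 2)→(13, 3): d=(-3,1) right/bottom  bias=-1
  edge (13, 3)→(6, 2): d=(-7,-1) top-left  bias=+0
  edge (6, 2)→(16, 2): d=(10,0) top-left  bias=+0
    (9,0)@(19, 1): e=[0,20,-10] → .  [on edge]
    (6,1)@(13, 3): e=[0,0,10] → .  [on edge]
    (3,2)@(7, 5): e=[0,-20,30] → .  [on edge]
    (0,3)@(1, 7): e=[0,-40,50] → .  [on edge]
  covered (0 px):
    . . . . . . . . . .
    . . . . . . . . . .
    . . . . . . . . . .
    . . . . . . . . . .
    . . . . . . . . . .
    . . . . . . . . . .

Result: [[2,0],[3,0],[4,0],[5,1]]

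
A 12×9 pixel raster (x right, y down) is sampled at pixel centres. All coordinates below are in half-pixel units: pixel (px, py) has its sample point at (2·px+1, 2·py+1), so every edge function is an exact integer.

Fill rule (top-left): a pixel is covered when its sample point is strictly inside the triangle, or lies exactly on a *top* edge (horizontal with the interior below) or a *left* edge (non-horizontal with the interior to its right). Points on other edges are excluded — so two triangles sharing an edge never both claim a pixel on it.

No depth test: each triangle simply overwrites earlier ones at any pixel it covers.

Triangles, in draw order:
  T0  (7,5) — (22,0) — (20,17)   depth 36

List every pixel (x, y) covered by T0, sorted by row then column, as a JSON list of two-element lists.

T0:
  2·area = 245
  edge (7, 5)→(22, 0): d=(15,-5) top-left  bias=+0
  edge (22, 0)→(20, 17): d=(-2,17) right/bottom  bias=-1
  edge (20, 17)→(7, 5): d=(-13,-12) top-left  bias=+0
    (9,0)@(19, 1): e=[0,49,196] → X  [on edge]
    (10,0)@(21, 1): e=[10,15,220] → X
    (11,0)@(23, 1): e=[20,-19,244] → .
    (6,1)@(13, 3): e=[0,147,98] → X  [on edge]
    (7,1)@(15, 3): e=[10,113,122] → X
    (8,1)@(17, 3): e=[20,79,146] → X
    (11,1)@(23, 3): e=[50,-23,218] → .
    (3,2)@(7, 5): e=[0,245,0] → X  [on edge]
    (4,2)@(9, 5): e=[10,211,24] → X
    (5,2)@(11, 5): e=[20,177,48] → X
    (11,2)@(23, 5): e=[80,-27,192] → .
    (0,3)@(1, 7): e=[0,343,-98] → .  [on edge]
  covered (31 px):
    . . . . . . . . . X X .
    . . . . . . X X X X X .
    . . . X X X X X X X X .
    . . . . . X X X X X X .
    . . . . . . X X X X . .
    . . . . . . . X X X . .
    . . . . . . . . X X . .
    . . . . . . . . . X . .
    . . . . . . . . . . . .

Answer: [[9,0],[10,0],[6,1],[7,1],[8,1],[9,1],[10,1],[3,2],[4,2],[5,2],[6,2],[7,2],[8,2],[9,2],[10,2],[5,3],[6,3],[7,3],[8,3],[9,3],[10,3],[6,4],[7,4],[8,4],[9,4],[7,5],[8,5],[9,5],[8,6],[9,6],[9,7]]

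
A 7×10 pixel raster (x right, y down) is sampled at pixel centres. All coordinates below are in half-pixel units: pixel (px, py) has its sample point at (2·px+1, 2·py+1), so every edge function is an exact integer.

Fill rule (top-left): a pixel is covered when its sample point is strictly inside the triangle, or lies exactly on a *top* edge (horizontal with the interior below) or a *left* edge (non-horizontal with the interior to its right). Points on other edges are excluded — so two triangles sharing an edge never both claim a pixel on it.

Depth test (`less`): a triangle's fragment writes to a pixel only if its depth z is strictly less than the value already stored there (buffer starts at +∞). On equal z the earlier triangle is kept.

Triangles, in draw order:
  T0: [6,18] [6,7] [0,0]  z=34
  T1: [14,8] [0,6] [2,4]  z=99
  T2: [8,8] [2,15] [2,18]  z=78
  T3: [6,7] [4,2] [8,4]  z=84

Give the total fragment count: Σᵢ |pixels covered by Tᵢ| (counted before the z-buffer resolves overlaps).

T0:
  2·area = 66  (B↔C swapped to make it positive)
  edge (6, 18)→(0, 0): d=(-6,-18) top-left  bias=+0
  edge (0, 0)→(6, 7): d=(6,7) right/bottom  bias=-1
  edge (6, 7)→(6, 18): d=(0,11) right/bottom  bias=-1
    (0,1)@(1, 3): e=[0,11,55] → #  [on edge]
    (1,1)@(3, 3): e=[36,-3,33] → ·
    (0,2)@(1, 5): e=[-12,23,55] → ·
    (1,2)@(3, 5): e=[24,9,33] → #
    (2,2)@(5, 5): e=[60,-5,11] → ·
    (1,3)@(3, 7): e=[12,21,33] → #
    (2,3)@(5, 7): e=[48,7,11] → #
    (3,3)@(7, 7): e=[84,-7,-11] → ·
    (1,4)@(3, 9): e=[0,33,33] → #  [on edge]
    (3,4)@(7, 9): e=[72,5,-11] → ·
    (1,5)@(3, 11): e=[-12,45,33] → ·
    (2,5)@(5, 11): e=[24,31,11] → #
    (2,7)@(5, 15): e=[0,55,11] → #  [on edge]
  covered (9 px):
    · · · · · · ·
    # · · · · · ·
    · # · · · · ·
    · # # · · · ·
    · # # · · · ·
    · · # · · · ·
    · · # · · · ·
    · · # · · · ·
    · · · · · · ·
    · · · · · · ·
T1:
  2·area = 32
  edge (14, 8)→(0, 6): d=(-14,-2) top-left  bias=+0
  edge (0, 6)→(2, 4): d=(2,-2) top-left  bias=+0
  edge (2, 4)→(14, 8): d=(12,4) right/bottom  bias=-1
    (2,0)@(5, 1): e=[80,0,-48] → ·  [on edge]
    (1,1)@(3, 3): e=[48,0,-16] → ·  [on edge]
    (0,2)@(1, 5): e=[16,0,16] → #  [on edge]
    (1,2)@(3, 5): e=[20,4,8] → #
    (2,2)@(5, 5): e=[24,8,0] → ·  [on edge]
    (0,3)@(1, 7): e=[-12,4,40] → ·
    (1,3)@(3, 7): e=[-8,8,32] → ·
    (3,3)@(7, 7): e=[0,16,16] → #  [on edge]
    (4,3)@(9, 7): e=[4,20,8] → #
    (5,3)@(11, 7): e=[8,24,0] → ·  [on edge]
    (3,4)@(7, 9): e=[-28,20,40] → ·
    (4,4)@(9, 9): e=[-24,24,32] → ·
  covered (4 px):
    · · · · · · ·
    · · · · · · ·
    # # · · · · ·
    · · · # # · ·
    · · · · · · ·
    · · · · · · ·
    · · · · · · ·
    · · · · · · ·
    · · · · · · ·
    · · · · · · ·
T2:
  2·area = 18  (B↔C swapped to make it positive)
  edge (8, 8)→(2, 18): d=(-6,10) right/bottom  bias=-1
  edge (2, 18)→(2, 15): d=(0,-3) top-left  bias=+0
  edge (2, 15)→(8, 8): d=(6,-7) top-left  bias=+0
    (5,1)@(11, 3): e=[0,27,-9] → ·  [on edge]
    (2,6)@(5, 13): e=[0,9,9] → ·  [on edge]
    (1,7)@(3, 15): e=[8,3,7] → #
    (2,7)@(5, 15): e=[-12,9,21] → ·
    (1,8)@(3, 17): e=[-4,3,19] → ·
  covered (1 px):
    · · · · · · ·
    · · · · · · ·
    · · · · · · ·
    · · · · · · ·
    · · · · · · ·
    · · · · · · ·
    · · · · · · ·
    · # · · · · ·
    · · · · · · ·
    · · · · · · ·
T3:
  2·area = 16
  edge (6, 7)→(4, 2): d=(-2,-5) top-left  bias=+0
  edge (4, 2)→(8, 4): d=(4,2) right/bottom  bias=-1
  edge (8, 4)→(6, 7): d=(-2,3) right/bottom  bias=-1
    (2,1)@(5, 3): e=[3,2,11] → #
    (3,1)@(7, 3): e=[13,-2,5] → ·
    (2,2)@(5, 5): e=[-1,10,7] → ·
    (3,2)@(7, 5): e=[9,6,1] → #
    (4,2)@(9, 5): e=[19,2,-5] → ·
    (3,3)@(7, 7): e=[5,14,-3] → ·
  covered (2 px):
    · · · · · · ·
    · · # · · · ·
    · · · # · · ·
    · · · · · · ·
    · · · · · · ·
    · · · · · · ·
    · · · · · · ·
    · · · · · · ·
    · · · · · · ·
    · · · · · · ·

Final: 16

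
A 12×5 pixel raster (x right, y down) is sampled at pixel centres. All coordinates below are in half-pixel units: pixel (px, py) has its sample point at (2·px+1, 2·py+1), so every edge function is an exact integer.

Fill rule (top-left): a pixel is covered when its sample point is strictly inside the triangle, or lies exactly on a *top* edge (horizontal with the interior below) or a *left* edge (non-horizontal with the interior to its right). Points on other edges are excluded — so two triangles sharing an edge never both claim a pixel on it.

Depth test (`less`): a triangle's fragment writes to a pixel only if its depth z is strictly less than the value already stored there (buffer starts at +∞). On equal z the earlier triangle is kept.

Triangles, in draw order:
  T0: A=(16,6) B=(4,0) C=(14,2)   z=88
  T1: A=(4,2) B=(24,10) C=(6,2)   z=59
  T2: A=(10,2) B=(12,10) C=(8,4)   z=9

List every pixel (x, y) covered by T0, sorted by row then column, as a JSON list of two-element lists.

T0:
  2·area = 36
  edge (16, 6)→(4, 0): d=(-12,-6) top-left  bias=+0
  edge (4, 0)→(14, 2): d=(10,2) right/bottom  bias=-1
  edge (14, 2)→(16, 6): d=(2,4) right/bottom  bias=-1
    (3,0)@(7, 1): e=[6,4,26] → X
    (4,0)@(9, 1): e=[18,0,18] → .  [on edge]
    (3,1)@(7, 3): e=[-18,24,30] → .
    (5,1)@(11, 3): e=[6,16,14] → X
    (6,1)@(13, 3): e=[18,12,6] → X
    (7,1)@(15, 3): e=[30,8,-2] → .
    (9,1)@(19, 3): e=[54,0,-18] → .  [on edge]
    (5,2)@(11, 5): e=[-18,36,18] → .
    (6,2)@(13, 5): e=[-6,32,10] → .
    (7,2)@(15, 5): e=[6,28,2] → X
    (8,2)@(17, 5): e=[18,24,-6] → .
    (7,3)@(15, 7): e=[-18,48,6] → .
  covered (4 px):
    . . . X . . . . . . . .
    . . . . . X X . . . . .
    . . . . . . . X . . . .
    . . . . . . . . . . . .
    . . . . . . . . . . . .
T1:
  2·area = 16  (B↔C swapped to make it positive)
  edge (4, 2)→(6, 2): d=(2,0) top-left  bias=+0
  edge (6, 2)→(24, 10): d=(18,8) right/bottom  bias=-1
  edge (24, 10)→(4, 2): d=(-20,-8) top-left  bias=+0
    (3,1)@(7, 3): e=[2,10,4] → X
    (4,1)@(9, 3): e=[2,-6,20] → .
    (3,2)@(7, 5): e=[6,46,-36] → .
    (8,3)@(17, 7): e=[10,2,4] → X
    (9,3)@(19, 7): e=[10,-14,20] → .
    (8,4)@(17, 9): e=[14,38,-36] → .
  covered (2 px):
    . . . . . . . . . . . .
    . . . X . . . . . . . .
    . . . . . . . . . . . .
    . . . . . . . . X . . .
    . . . . . . . . . . . .
T2:
  2·area = 20
  edge (10, 2)→(12, 10): d=(2,8) right/bottom  bias=-1
  edge (12, 10)→(8, 4): d=(-4,-6) top-left  bias=+0
  edge (8, 4)→(10, 2): d=(2,-2) top-left  bias=+0
    (5,0)@(11, 1): e=[-10,30,0] → .  [on edge]
    (4,1)@(9, 3): e=[10,10,0] → X  [on edge]
    (5,1)@(11, 3): e=[-6,22,4] → .
    (3,2)@(7, 5): e=[30,-10,0] → .  [on edge]
    (4,2)@(9, 5): e=[14,2,4] → X
    (5,2)@(11, 5): e=[-2,14,8] → .
    (2,3)@(5, 7): e=[50,-30,0] → .  [on edge]
    (4,3)@(9, 7): e=[18,-6,8] → .
    (5,3)@(11, 7): e=[2,6,12] → X
    (6,3)@(13, 7): e=[-14,18,16] → .
    (1,4)@(3, 9): e=[70,-50,0] → .  [on edge]
    (5,4)@(11, 9): e=[6,-2,16] → .
  covered (3 px):
    . . . . . . . . . . . .
    . . . . X . . . . . . .
    . . . . X . . . . . . .
    . . . . . X . . . . . .
    . . . . . . . . . . . .

Result: [[3,0],[5,1],[6,1],[7,2]]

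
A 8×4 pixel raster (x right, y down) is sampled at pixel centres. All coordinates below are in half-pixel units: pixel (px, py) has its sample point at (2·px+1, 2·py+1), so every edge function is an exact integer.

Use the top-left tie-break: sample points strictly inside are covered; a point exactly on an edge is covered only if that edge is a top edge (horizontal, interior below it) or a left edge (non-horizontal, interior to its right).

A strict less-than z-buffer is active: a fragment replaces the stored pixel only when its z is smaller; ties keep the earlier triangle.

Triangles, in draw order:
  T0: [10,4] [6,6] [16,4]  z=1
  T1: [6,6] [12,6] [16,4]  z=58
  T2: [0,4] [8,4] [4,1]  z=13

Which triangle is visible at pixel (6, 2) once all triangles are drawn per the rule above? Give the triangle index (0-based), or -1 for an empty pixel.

T0:
  2·area = 12  (B↔C swapped to make it positive)
  edge (10, 4)→(16, 4): d=(6,0) top-left  bias=+0
  edge (16, 4)→(6, 6): d=(-10,2) right/bottom  bias=-1
  edge (6, 6)→(10, 4): d=(4,-2) top-left  bias=+0
    (4,2)@(9, 5): e=[6,4,2] → X
    (5,2)@(11, 5): e=[6,0,6] → .  [on edge]
    (0,3)@(1, 7): e=[18,0,-6] → .  [on edge]
    (4,3)@(9, 7): e=[18,-16,10] → .
  covered (1 px):
    . . . . . . . .
    . . . . . . . .
    . . . . X . . .
    . . . . . . . .
T1:
  2·area = 12  (B↔C swapped to make it positive)
  edge (6, 6)→(16, 4): d=(10,-2) top-left  bias=+0
  edge (16, 4)→(12, 6): d=(-4,2) right/bottom  bias=-1
  edge (12, 6)→(6, 6): d=(-6,0) right/bottom  bias=-1
    (5,2)@(11, 5): e=[0,6,6] → X  [on edge]
    (6,2)@(13, 5): e=[4,2,6] → X
    (7,2)@(15, 5): e=[8,-2,6] → .
    (0,3)@(1, 7): e=[0,18,-6] → .  [on edge]
    (5,3)@(11, 7): e=[20,-2,-6] → .
    (6,3)@(13, 7): e=[24,-6,-6] → .
  covered (2 px):
    . . . . . . . .
    . . . . . . . .
    . . . . . X X .
    . . . . . . . .
T2:
  2·area = 24  (B↔C swapped to make it positive)
  edge (0, 4)→(4, 1): d=(4,-3) top-left  bias=+0
  edge (4, 1)→(8, 4): d=(4,3) right/bottom  bias=-1
  edge (8, 4)→(0, 4): d=(-8,0) right/bottom  bias=-1
    (1,1)@(3, 3): e=[5,11,8] → X
    (2,1)@(5, 3): e=[11,5,8] → X
    (3,1)@(7, 3): e=[17,-1,8] → .
    (1,2)@(3, 5): e=[13,19,-8] → .
    (2,2)@(5, 5): e=[19,13,-8] → .
  covered (2 px):
    . . . . . . . .
    . X X . . . . .
    . . . . . . . .
    . . . . . . . .

Z-buffer (winner per pixel, '.' = empty):
  . . . . . . . .
  . 2 2 . . . . .
  . . . . 0 1 1 .
  . . . . . . . .

Final: 1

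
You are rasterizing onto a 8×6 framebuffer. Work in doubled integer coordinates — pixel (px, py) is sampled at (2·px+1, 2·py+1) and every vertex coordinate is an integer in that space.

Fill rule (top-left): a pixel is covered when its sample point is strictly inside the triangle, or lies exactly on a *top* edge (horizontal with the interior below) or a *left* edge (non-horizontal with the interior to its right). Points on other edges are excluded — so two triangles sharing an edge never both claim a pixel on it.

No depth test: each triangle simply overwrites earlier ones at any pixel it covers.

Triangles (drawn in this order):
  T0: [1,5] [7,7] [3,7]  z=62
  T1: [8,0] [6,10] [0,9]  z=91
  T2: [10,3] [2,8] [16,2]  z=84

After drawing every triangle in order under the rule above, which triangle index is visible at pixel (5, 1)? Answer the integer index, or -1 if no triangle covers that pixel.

T0:
  2·area = 8
  edge (1, 5)→(7, 7): d=(6,2) right/bottom  bias=-1
  edge (7, 7)→(3, 7): d=(-4,0) right/bottom  bias=-1
  edge (3, 7)→(1, 5): d=(-2,-2) top-left  bias=+0
    (0,2)@(1, 5): e=[0,8,0] → .  [on edge]
    (0,3)@(1, 7): e=[12,0,-4] → .  [on edge]
    (1,3)@(3, 7): e=[8,0,0] → .  [on edge]
    (2,3)@(5, 7): e=[4,0,4] → .  [on edge]
    (3,3)@(7, 7): e=[0,0,8] → .  [on edge]
    (4,3)@(9, 7): e=[-4,0,12] → .  [on edge]
    (5,3)@(11, 7): e=[-8,0,16] → .  [on edge]
    (6,3)@(13, 7): e=[-12,0,20] → .  [on edge]
    (7,3)@(15, 7): e=[-16,0,24] → .  [on edge]
    (2,4)@(5, 9): e=[16,-8,0] → .  [on edge]
    (6,4)@(13, 9): e=[0,-8,16] → .  [on edge]
    (3,5)@(7, 11): e=[24,-16,0] → .  [on edge]
  covered (0 px):
    . . . . . . . .
    . . . . . . . .
    . . . . . . . .
    . . . . . . . .
    . . . . . . . .
    . . . . . . . .
T1:
  2·area = 62
  edge (8, 0)→(6, 10): d=(-2,10) right/bottom  bias=-1
  edge (6, 10)→(0, 9): d=(-6,-1) top-left  bias=+0
  edge (0, 9)→(8, 0): d=(8,-9) top-left  bias=+0
    (3,1)@(7, 3): e=[4,43,15] → X
    (4,1)@(9, 3): e=[-16,45,33] → .
    (2,2)@(5, 5): e=[20,29,13] → X
    (3,2)@(7, 5): e=[0,31,31] → .  [on edge]
    (1,3)@(3, 7): e=[36,15,11] → X
    (3,3)@(7, 7): e=[-4,19,47] → .
    (0,4)@(1, 9): e=[52,1,9] → X
    (3,4)@(7, 9): e=[-8,7,63] → .
    (0,5)@(1, 11): e=[48,-11,25] → .
    (1,5)@(3, 11): e=[28,-9,43] → .
    (2,5)@(5, 11): e=[8,-7,61] → .
  covered (7 px):
    . . . . . . . .
    . . . X . . . .
    . . X . . . . .
    . X X . . . . .
    X X X . . . . .
    . . . . . . . .
T2:
  2·area = 22  (B↔C swapped to make it positive)
  edge (10, 3)→(16, 2): d=(6,-1) top-left  bias=+0
  edge (16, 2)→(2, 8): d=(-14,6) right/bottom  bias=-1
  edge (2, 8)→(10, 3): d=(8,-5) top-left  bias=+0
    (5,1)@(11, 3): e=[1,16,5] → X
    (6,1)@(13, 3): e=[3,4,15] → X
    (7,1)@(15, 3): e=[5,-8,25] → .
    (3,2)@(7, 5): e=[9,12,1] → X
    (4,2)@(9, 5): e=[11,0,11] → .  [on edge]
    (5,2)@(11, 5): e=[13,-12,21] → .
    (6,2)@(13, 5): e=[15,-24,31] → .
    (3,3)@(7, 7): e=[21,-16,17] → .
  covered (3 px):
    . . . . . . . .
    . . . . . X X .
    . . . X . . . .
    . . . . . . . .
    . . . . . . . .
    . . . . . . . .

Z-buffer (winner per pixel, '.' = empty):
  . . . . . . . .
  . . . 1 . 2 2 .
  . . 1 2 . . . .
  . 1 1 . . . . .
  1 1 1 . . . . .
  . . . . . . . .

Final: 2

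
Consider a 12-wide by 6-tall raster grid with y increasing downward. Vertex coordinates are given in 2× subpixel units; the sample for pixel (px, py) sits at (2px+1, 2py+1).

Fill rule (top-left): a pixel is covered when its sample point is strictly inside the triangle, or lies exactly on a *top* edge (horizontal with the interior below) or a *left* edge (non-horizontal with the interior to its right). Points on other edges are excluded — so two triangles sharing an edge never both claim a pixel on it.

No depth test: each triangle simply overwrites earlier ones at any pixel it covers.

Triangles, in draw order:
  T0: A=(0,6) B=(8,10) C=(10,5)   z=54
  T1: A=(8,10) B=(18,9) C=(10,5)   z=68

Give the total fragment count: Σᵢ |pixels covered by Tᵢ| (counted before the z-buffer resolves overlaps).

T0:
  2·area = 48  (B↔C swapped to make it positive)
  edge (0, 6)→(10, 5): d=(10,-1) top-left  bias=+0
  edge (10, 5)→(8, 10): d=(-2,5) right/bottom  bias=-1
  edge (8, 10)→(0, 6): d=(-8,-4) top-left  bias=+0
    (1,3)@(3, 7): e=[13,31,4] → #
    (2,3)@(5, 7): e=[15,21,12] → #
    (3,3)@(7, 7): e=[17,11,20] → #
    (4,3)@(9, 7): e=[19,1,28] → #
    (5,3)@(11, 7): e=[21,-9,36] → ·
    (1,4)@(3, 9): e=[33,27,-12] → ·
    (2,4)@(5, 9): e=[35,17,-4] → ·
    (3,4)@(7, 9): e=[37,7,4] → #
    (4,4)@(9, 9): e=[39,-3,12] → ·
    (3,5)@(7, 11): e=[57,3,-12] → ·
  covered (5 px):
    · · · · · · · · · · · ·
    · · · · · · · · · · · ·
    · · · · · · · · · · · ·
    · # # # # · · · · · · ·
    · · · # · · · · · · · ·
    · · · · · · · · · · · ·
T1:
  2·area = 48  (B↔C swapped to make it positive)
  edge (8, 10)→(10, 5): d=(2,-5) top-left  bias=+0
  edge (10, 5)→(18, 9): d=(8,4) right/bottom  bias=-1
  edge (18, 9)→(8, 10): d=(-10,1) right/bottom  bias=-1
    (5,3)@(11, 7): e=[9,12,27] → #
    (6,3)@(13, 7): e=[19,4,25] → #
    (7,3)@(15, 7): e=[29,-4,23] → ·
    (4,4)@(9, 9): e=[3,36,9] → #
    (7,4)@(15, 9): e=[33,12,3] → #
    (8,4)@(17, 9): e=[43,4,1] → #
    (9,4)@(19, 9): e=[53,-4,-1] → ·
    (4,5)@(9, 11): e=[7,52,-11] → ·
    (5,5)@(11, 11): e=[17,44,-13] → ·
    (6,5)@(13, 11): e=[27,36,-15] → ·
    (7,5)@(15, 11): e=[37,28,-17] → ·
    (8,5)@(17, 11): e=[47,20,-19] → ·
  covered (7 px):
    · · · · · · · · · · · ·
    · · · · · · · · · · · ·
    · · · · · · · · · · · ·
    · · · · · # # · · · · ·
    · · · · # # # # # · · ·
    · · · · · · · · · · · ·

Final: 12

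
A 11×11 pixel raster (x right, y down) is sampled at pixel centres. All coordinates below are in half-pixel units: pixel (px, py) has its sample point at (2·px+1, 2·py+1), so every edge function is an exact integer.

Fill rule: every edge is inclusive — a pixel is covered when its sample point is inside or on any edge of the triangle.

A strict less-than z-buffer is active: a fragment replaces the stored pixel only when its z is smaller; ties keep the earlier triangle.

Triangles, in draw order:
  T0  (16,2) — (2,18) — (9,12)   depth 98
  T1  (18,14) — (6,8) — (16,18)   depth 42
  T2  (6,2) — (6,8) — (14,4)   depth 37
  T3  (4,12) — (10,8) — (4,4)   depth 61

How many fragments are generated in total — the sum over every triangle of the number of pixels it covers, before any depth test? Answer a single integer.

T0:
  2·area = 28  (B↔C swapped to make it positive)
  edge (16, 2)→(9, 12): d=(-7,10) inclusive
  edge (9, 12)→(2, 18): d=(-7,6) inclusive
  edge (2, 18)→(16, 2): d=(14,-16) inclusive
    (5,4)@(11, 9): e=[1,9,18] → X
    (6,4)@(13, 9): e=[-19,-3,50] → .
    (4,5)@(9, 11): e=[7,7,14] → X
    (5,5)@(11, 11): e=[-13,-5,46] → .
    (3,6)@(7, 13): e=[13,5,10] → X
    (4,6)@(9, 13): e=[-7,-7,42] → .
    (2,7)@(5, 15): e=[19,3,6] → X
    (3,7)@(7, 15): e=[-1,-9,38] → .
    (1,8)@(3, 17): e=[25,1,2] → X
    (2,8)@(5, 17): e=[5,-11,34] → .
    (1,9)@(3, 19): e=[11,-13,30] → .
  covered (5 px):
    . . . . . . . . . . .
    . . . . . . . . . . .
    . . . . . . . . . . .
    . . . . . . . . . . .
    . . . . . X . . . . .
    . . . . X . . . . . .
    . . . X . . . . . . .
    . . X . . . . . . . .
    . X . . . . . . . . .
    . . . . . . . . . . .
    . . . . . . . . . . .
T1:
  2·area = 60  (B↔C swapped to make it positive)
  edge (18, 14)→(16, 18): d=(-2,4) inclusive
  edge (16, 18)→(6, 8): d=(-10,-10) inclusive
  edge (6, 8)→(18, 14): d=(12,6) inclusive
    (0,1)@(1, 3): e=[90,0,-30] → .  [on edge]
    (1,2)@(3, 5): e=[78,0,-18] → .  [on edge]
    (2,3)@(5, 7): e=[66,0,-6] → .  [on edge]
    (3,4)@(7, 9): e=[54,0,6] → X  [on edge]
    (4,4)@(9, 9): e=[46,20,-6] → .
    (3,5)@(7, 11): e=[50,-20,30] → .
    (4,5)@(9, 11): e=[42,0,18] → X  [on edge]
    (5,5)@(11, 11): e=[34,20,6] → X
    (6,5)@(13, 11): e=[26,40,-6] → .
    (4,6)@(9, 13): e=[38,-20,42] → .
    (5,6)@(11, 13): e=[30,0,30] → X  [on edge]
    (6,6)@(13, 13): e=[22,20,18] → X
    (6,7)@(13, 15): e=[18,0,42] → X  [on edge]
    (7,8)@(15, 17): e=[6,0,54] → X  [on edge]
    (8,9)@(17, 19): e=[-6,0,66] → .  [on edge]
    (9,10)@(19, 21): e=[-18,0,78] → .  [on edge]
  covered (10 px):
    . . . . . . . . . . .
    . . . . . . . . . . .
    . . . . . . . . . . .
    . . . . . . . . . . .
    . . . X . . . . . . .
    . . . . X X . . . . .
    . . . . . X X X . . .
    . . . . . . X X X . .
    . . . . . . . X . . .
    . . . . . . . . . . .
    . . . . . . . . . . .
T2:
  2·area = 48  (B↔C swapped to make it positive)
  edge (6, 2)→(14, 4): d=(8,2) inclusive
  edge (14, 4)→(6, 8): d=(-8,4) inclusive
  edge (6, 8)→(6, 2): d=(0,-6) inclusive
    (3,1)@(7, 3): e=[6,36,6] → X
    (4,1)@(9, 3): e=[2,28,18] → X
    (5,1)@(11, 3): e=[-2,20,30] → .
    (3,2)@(7, 5): e=[22,20,6] → X
    (5,2)@(11, 5): e=[14,4,30] → X
    (6,2)@(13, 5): e=[10,-4,42] → .
    (3,3)@(7, 7): e=[38,4,6] → X
    (4,3)@(9, 7): e=[34,-4,18] → .
    (5,3)@(11, 7): e=[30,-12,30] → .
    (3,4)@(7, 9): e=[54,-12,6] → .
  covered (6 px):
    . . . . . . . . . . .
    . . . X X . . . . . .
    . . . X X X . . . . .
    . . . X . . . . . . .
    . . . . . . . . . . .
    . . . . . . . . . . .
    . . . . . . . . . . .
    . . . . . . . . . . .
    . . . . . . . . . . .
    . . . . . . . . . . .
    . . . . . . . . . . .
T3:
  2·area = 48  (B↔C swapped to make it positive)
  edge (4, 12)→(4, 4): d=(0,-8) inclusive
  edge (4, 4)→(10, 8): d=(6,4) inclusive
  edge (10, 8)→(4, 12): d=(-6,4) inclusive
    (2,2)@(5, 5): e=[8,2,38] → X
    (3,2)@(7, 5): e=[24,-6,30] → .
    (2,3)@(5, 7): e=[8,14,26] → X
    (3,3)@(7, 7): e=[24,6,18] → X
    (4,3)@(9, 7): e=[40,-2,10] → .
    (2,4)@(5, 9): e=[8,26,14] → X
    (4,4)@(9, 9): e=[40,10,-2] → .
    (2,5)@(5, 11): e=[8,38,2] → X
    (3,5)@(7, 11): e=[24,30,-6] → .
    (2,6)@(5, 13): e=[8,50,-10] → .
  covered (6 px):
    . . . . . . . . . . .
    . . . . . . . . . . .
    . . X . . . . . . . .
    . . X X . . . . . . .
    . . X X . . . . . . .
    . . X . . . . . . . .
    . . . . . . . . . . .
    . . . . . . . . . . .
    . . . . . . . . . . .
    . . . . . . . . . . .
    . . . . . . . . . . .

Answer: 27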